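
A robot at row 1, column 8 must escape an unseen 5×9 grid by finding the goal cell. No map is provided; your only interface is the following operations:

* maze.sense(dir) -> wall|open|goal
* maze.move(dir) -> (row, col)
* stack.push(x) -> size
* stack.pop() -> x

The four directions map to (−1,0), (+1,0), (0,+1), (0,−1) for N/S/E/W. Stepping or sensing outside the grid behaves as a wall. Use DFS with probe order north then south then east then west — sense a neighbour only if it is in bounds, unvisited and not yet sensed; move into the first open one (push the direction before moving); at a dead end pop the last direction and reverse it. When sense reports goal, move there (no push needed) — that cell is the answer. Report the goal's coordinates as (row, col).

Act: maze.sense[north]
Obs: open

Act: stack.push[north]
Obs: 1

Act: maze.move[north]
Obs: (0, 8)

Act: maze.sense[west]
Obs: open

Act: stack.push[west]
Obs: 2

Act: maze.move[west]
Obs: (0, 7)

Act: maze.sense[south]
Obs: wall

Act: maze.sense[west]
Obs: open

Act: stack.push[west]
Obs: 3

Act: maze.move[west]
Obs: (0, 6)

Act: maze.sense[south]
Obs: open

Act: stack.push[south]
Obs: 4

Act: maze.move[south]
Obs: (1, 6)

Act: maze.sense[south]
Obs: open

Act: stack.push[south]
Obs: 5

Act: maze.move[south]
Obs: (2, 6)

Act: maze.sense[south]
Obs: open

Act: stack.push[south]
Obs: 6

Act: maze.move[south]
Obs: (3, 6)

Act: maze.sense[south]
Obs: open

Act: stack.push[south]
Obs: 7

Act: maze.move[south]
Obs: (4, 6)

Act: maze.sense[east]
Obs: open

Act: stack.push[east]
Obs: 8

Act: maze.move[east]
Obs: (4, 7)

Act: maze.sense[north]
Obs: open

Act: stack.push[north]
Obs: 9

Act: maze.move[north]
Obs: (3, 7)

Act: maze.sense[north]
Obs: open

Act: stack.push[north]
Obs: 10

Act: maze.move[north]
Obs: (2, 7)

Act: maze.sense[east]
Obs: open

Act: stack.push[east]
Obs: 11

Act: maze.move[east]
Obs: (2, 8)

Act: maze.sense[south]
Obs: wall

Act: stack.pop[]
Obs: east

Act: maze.move[west]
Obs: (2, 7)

Act: stack.pop[]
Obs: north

Act: maze.move[south]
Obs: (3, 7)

Act: stack.pop[]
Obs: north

Act: maze.move[south]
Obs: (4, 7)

Act: maze.sense[east]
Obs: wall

Act: stack.pop[]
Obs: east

Act: maze.move[west]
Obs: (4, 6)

Act: maze.sense[west]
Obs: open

Act: stack.push[west]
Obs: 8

Act: maze.move[west]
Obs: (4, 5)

Act: maze.sense[north]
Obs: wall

Act: maze.sense[west]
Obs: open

Act: stack.push[west]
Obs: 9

Act: maze.move[west]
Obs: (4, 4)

Act: maze.sense[north]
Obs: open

Act: stack.push[north]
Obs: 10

Act: maze.move[north]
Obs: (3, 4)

Act: maze.sense[north]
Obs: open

Act: stack.push[north]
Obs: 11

Act: maze.move[north]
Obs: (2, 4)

Act: maze.sense[north]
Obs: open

Act: stack.push[north]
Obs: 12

Act: maze.move[north]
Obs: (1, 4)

Act: maze.sense[north]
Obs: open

Act: stack.push[north]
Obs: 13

Act: maze.move[north]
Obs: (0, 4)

Act: maze.sense[east]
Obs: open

Act: stack.push[east]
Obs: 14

Act: maze.move[east]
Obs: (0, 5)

Act: maze.sense[south]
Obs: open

Act: stack.push[south]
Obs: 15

Act: maze.move[south]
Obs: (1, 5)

Act: maze.sense[south]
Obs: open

Act: stack.push[south]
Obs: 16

Act: maze.move[south]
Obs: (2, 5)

Act: stack.pop[]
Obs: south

Act: maze.move[north]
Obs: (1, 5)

Act: stack.pop[]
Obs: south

Act: maze.move[north]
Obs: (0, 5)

Act: stack.pop[]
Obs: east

Act: maze.move[west]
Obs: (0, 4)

Act: maze.sense[west]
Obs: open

Act: stack.push[west]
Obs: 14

Act: maze.move[west]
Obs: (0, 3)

Act: maze.sense[south]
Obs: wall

Act: maze.sense[west]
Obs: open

Act: stack.push[west]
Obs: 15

Act: maze.move[west]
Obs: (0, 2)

Act: maze.sense[south]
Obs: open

Act: stack.push[south]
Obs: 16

Act: maze.move[south]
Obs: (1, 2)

Act: maze.sense[south]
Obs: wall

Act: maze.sense[west]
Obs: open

Act: stack.push[west]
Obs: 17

Act: maze.move[west]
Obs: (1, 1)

Act: maze.sense[north]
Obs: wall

Act: maze.sense[south]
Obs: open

Act: stack.push[south]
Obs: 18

Act: maze.move[south]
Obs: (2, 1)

Act: maze.sense[south]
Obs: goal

Act: maze.move[south]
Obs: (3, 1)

Answer: (3, 1)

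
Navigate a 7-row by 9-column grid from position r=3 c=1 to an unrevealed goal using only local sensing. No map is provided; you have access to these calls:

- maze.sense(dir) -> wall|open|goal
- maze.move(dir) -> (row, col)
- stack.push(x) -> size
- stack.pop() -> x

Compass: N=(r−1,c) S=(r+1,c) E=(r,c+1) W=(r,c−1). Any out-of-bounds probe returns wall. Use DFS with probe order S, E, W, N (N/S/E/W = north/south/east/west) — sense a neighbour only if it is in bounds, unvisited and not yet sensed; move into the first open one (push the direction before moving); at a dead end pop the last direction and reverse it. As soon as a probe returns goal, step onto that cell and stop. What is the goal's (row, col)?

Invoking maze.sense passing dir: south, which returns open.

I use stack.push passing x: south, and see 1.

I call maze.move passing dir: south, and observe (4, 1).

Then maze.sense passing dir: south, → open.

Now I run stack.push passing x: south, — result: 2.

Next I call maze.move passing dir: south, and see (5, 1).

Using maze.sense passing dir: south, and observe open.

I run stack.push passing x: south, which returns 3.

I call maze.move passing dir: south, and observe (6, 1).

Calling maze.sense passing dir: east, — result: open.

Now I run stack.push passing x: east, and see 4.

I try maze.move passing dir: east, which returns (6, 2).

I use maze.sense passing dir: east, and observe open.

Now I run stack.push passing x: east, and see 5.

I invoke maze.move passing dir: east, and observe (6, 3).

I try maze.sense passing dir: east, yielding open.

I run stack.push passing x: east, and get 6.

I run maze.move passing dir: east, : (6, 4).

I use maze.sense passing dir: east, and observe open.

Then stack.push passing x: east, giving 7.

I run maze.move passing dir: east, — result: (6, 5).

Next I call maze.sense passing dir: east, which returns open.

I call stack.push passing x: east, which returns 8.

I use maze.move passing dir: east, — result: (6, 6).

Then maze.sense passing dir: east, and observe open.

I call stack.push passing x: east, which returns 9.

Invoking maze.move passing dir: east, and observe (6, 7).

I call maze.sense passing dir: east, giving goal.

Next I call maze.move passing dir: east, and get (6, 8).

Answer: (6, 8)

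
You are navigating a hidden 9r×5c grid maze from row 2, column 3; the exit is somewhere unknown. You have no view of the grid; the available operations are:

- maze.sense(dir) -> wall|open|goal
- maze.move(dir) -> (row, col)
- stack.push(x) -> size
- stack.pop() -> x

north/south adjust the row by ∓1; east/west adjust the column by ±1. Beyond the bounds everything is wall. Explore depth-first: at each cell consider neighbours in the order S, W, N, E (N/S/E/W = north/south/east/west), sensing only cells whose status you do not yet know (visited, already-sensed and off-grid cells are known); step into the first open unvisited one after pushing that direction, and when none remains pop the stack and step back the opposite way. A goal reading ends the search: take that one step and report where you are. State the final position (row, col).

CALL maze.sense[dir=south]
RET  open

CALL stack.push[x=south]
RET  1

CALL maze.move[dir=south]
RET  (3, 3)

CALL maze.sense[dir=south]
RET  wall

CALL maze.sense[dir=west]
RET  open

CALL stack.push[x=west]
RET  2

CALL maze.move[dir=west]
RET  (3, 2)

CALL maze.sense[dir=south]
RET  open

CALL stack.push[x=south]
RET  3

CALL maze.move[dir=south]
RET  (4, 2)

CALL maze.sense[dir=south]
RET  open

CALL stack.push[x=south]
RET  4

CALL maze.move[dir=south]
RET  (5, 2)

CALL maze.sense[dir=south]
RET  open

CALL stack.push[x=south]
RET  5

CALL maze.move[dir=south]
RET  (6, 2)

CALL maze.sense[dir=south]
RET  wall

CALL maze.sense[dir=west]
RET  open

CALL stack.push[x=west]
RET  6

CALL maze.move[dir=west]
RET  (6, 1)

CALL maze.sense[dir=south]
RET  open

CALL stack.push[x=south]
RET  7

CALL maze.move[dir=south]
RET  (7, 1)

CALL maze.sense[dir=south]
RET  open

CALL stack.push[x=south]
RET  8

CALL maze.move[dir=south]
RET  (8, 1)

CALL maze.sense[dir=west]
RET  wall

CALL maze.sense[dir=east]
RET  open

CALL stack.push[x=east]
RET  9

CALL maze.move[dir=east]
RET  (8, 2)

CALL maze.sense[dir=east]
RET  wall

CALL stack.pop[]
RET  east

CALL maze.move[dir=west]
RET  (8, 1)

CALL stack.pop[]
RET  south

CALL maze.move[dir=north]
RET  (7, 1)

CALL maze.sense[dir=west]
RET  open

CALL stack.push[x=west]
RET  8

CALL maze.move[dir=west]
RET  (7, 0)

CALL maze.sense[dir=north]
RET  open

CALL stack.push[x=north]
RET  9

CALL maze.move[dir=north]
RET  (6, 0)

CALL maze.sense[dir=north]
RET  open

CALL stack.push[x=north]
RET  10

CALL maze.move[dir=north]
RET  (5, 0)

CALL maze.sense[dir=north]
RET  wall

CALL maze.sense[dir=east]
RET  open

CALL stack.push[x=east]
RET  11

CALL maze.move[dir=east]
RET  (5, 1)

CALL maze.sense[dir=north]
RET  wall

CALL stack.pop[]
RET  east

CALL maze.move[dir=west]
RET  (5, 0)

CALL stack.pop[]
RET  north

CALL maze.move[dir=south]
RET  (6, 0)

CALL stack.pop[]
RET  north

CALL maze.move[dir=south]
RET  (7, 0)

CALL stack.pop[]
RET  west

CALL maze.move[dir=east]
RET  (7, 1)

CALL stack.pop[]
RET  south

CALL maze.move[dir=north]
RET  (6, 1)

CALL stack.pop[]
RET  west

CALL maze.move[dir=east]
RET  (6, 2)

CALL maze.sense[dir=east]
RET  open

CALL stack.push[x=east]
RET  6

CALL maze.move[dir=east]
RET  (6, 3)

CALL maze.sense[dir=south]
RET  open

CALL stack.push[x=south]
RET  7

CALL maze.move[dir=south]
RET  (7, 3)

CALL maze.sense[dir=east]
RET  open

CALL stack.push[x=east]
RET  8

CALL maze.move[dir=east]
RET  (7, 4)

CALL maze.sense[dir=south]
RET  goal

CALL maze.move[dir=south]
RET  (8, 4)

Answer: (8, 4)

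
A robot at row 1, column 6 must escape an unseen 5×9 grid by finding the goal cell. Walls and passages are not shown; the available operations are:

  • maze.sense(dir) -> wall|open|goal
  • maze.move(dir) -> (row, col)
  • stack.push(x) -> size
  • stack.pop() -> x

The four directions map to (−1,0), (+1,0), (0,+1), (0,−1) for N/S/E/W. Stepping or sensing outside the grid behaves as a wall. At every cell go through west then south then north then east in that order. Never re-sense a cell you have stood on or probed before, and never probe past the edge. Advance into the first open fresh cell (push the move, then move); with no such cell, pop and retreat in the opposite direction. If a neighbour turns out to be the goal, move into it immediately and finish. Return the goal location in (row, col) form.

Act: maze.sense[dir: west]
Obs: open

Act: stack.push[x: west]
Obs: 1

Act: maze.move[dir: west]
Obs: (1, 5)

Act: maze.sense[dir: west]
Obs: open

Act: stack.push[x: west]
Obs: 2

Act: maze.move[dir: west]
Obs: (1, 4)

Act: maze.sense[dir: west]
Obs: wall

Act: maze.sense[dir: south]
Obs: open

Act: stack.push[x: south]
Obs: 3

Act: maze.move[dir: south]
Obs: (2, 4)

Act: maze.sense[dir: west]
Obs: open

Act: stack.push[x: west]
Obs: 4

Act: maze.move[dir: west]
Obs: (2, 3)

Act: maze.sense[dir: west]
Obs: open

Act: stack.push[x: west]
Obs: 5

Act: maze.move[dir: west]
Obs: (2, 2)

Act: maze.sense[dir: west]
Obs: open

Act: stack.push[x: west]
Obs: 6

Act: maze.move[dir: west]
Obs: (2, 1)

Act: maze.sense[dir: west]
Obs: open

Act: stack.push[x: west]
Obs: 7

Act: maze.move[dir: west]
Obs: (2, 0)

Act: maze.sense[dir: south]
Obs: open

Act: stack.push[x: south]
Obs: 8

Act: maze.move[dir: south]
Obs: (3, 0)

Act: maze.sense[dir: south]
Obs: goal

Act: maze.move[dir: south]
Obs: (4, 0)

Answer: (4, 0)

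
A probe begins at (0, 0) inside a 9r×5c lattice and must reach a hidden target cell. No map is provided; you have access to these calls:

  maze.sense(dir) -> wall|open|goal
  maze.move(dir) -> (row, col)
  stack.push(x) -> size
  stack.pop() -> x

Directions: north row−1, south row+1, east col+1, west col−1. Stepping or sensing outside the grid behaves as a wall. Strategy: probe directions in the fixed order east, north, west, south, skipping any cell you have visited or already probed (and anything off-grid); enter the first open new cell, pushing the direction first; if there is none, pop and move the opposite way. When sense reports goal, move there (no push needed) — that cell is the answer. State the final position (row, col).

# maze.sense(dir=east) -> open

# stack.push(x=east) -> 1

# maze.move(dir=east) -> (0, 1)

# maze.sense(dir=east) -> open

# stack.push(x=east) -> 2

# maze.move(dir=east) -> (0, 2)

# maze.sense(dir=east) -> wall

# maze.sense(dir=south) -> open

# stack.push(x=south) -> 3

# maze.move(dir=south) -> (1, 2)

# maze.sense(dir=east) -> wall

# maze.sense(dir=west) -> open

# stack.push(x=west) -> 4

# maze.move(dir=west) -> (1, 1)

# maze.sense(dir=west) -> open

# stack.push(x=west) -> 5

# maze.move(dir=west) -> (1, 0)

# maze.sense(dir=south) -> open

# stack.push(x=south) -> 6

# maze.move(dir=south) -> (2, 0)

# maze.sense(dir=east) -> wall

# maze.sense(dir=south) -> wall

# stack.pop() -> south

# maze.move(dir=north) -> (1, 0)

# stack.pop() -> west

# maze.move(dir=east) -> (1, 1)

# stack.pop() -> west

# maze.move(dir=east) -> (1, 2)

# maze.sense(dir=south) -> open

# stack.push(x=south) -> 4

# maze.move(dir=south) -> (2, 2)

# maze.sense(dir=east) -> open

# stack.push(x=east) -> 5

# maze.move(dir=east) -> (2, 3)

# maze.sense(dir=east) -> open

# stack.push(x=east) -> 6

# maze.move(dir=east) -> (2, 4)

# maze.sense(dir=north) -> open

# stack.push(x=north) -> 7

# maze.move(dir=north) -> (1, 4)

# maze.sense(dir=north) -> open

# stack.push(x=north) -> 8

# maze.move(dir=north) -> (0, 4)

# stack.pop() -> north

# maze.move(dir=south) -> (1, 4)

# stack.pop() -> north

# maze.move(dir=south) -> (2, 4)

# maze.sense(dir=south) -> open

# stack.push(x=south) -> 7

# maze.move(dir=south) -> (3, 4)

# maze.sense(dir=west) -> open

# stack.push(x=west) -> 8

# maze.move(dir=west) -> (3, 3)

# maze.sense(dir=west) -> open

# stack.push(x=west) -> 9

# maze.move(dir=west) -> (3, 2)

# maze.sense(dir=west) -> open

# stack.push(x=west) -> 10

# maze.move(dir=west) -> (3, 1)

# maze.sense(dir=south) -> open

# stack.push(x=south) -> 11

# maze.move(dir=south) -> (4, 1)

# maze.sense(dir=east) -> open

# stack.push(x=east) -> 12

# maze.move(dir=east) -> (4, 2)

# maze.sense(dir=east) -> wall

# maze.sense(dir=south) -> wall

# stack.pop() -> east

# maze.move(dir=west) -> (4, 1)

# maze.sense(dir=west) -> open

# stack.push(x=west) -> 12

# maze.move(dir=west) -> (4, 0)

# maze.sense(dir=south) -> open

# stack.push(x=south) -> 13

# maze.move(dir=south) -> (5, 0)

# maze.sense(dir=east) -> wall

# maze.sense(dir=south) -> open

# stack.push(x=south) -> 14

# maze.move(dir=south) -> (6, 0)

# maze.sense(dir=east) -> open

# stack.push(x=east) -> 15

# maze.move(dir=east) -> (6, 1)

# maze.sense(dir=east) -> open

# stack.push(x=east) -> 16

# maze.move(dir=east) -> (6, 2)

# maze.sense(dir=east) -> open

# stack.push(x=east) -> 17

# maze.move(dir=east) -> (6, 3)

# maze.sense(dir=east) -> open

# stack.push(x=east) -> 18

# maze.move(dir=east) -> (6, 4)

# maze.sense(dir=north) -> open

# stack.push(x=north) -> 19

# maze.move(dir=north) -> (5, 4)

# maze.sense(dir=north) -> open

# stack.push(x=north) -> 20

# maze.move(dir=north) -> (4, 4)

# stack.pop() -> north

# maze.move(dir=south) -> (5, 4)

# maze.sense(dir=west) -> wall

# stack.pop() -> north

# maze.move(dir=south) -> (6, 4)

# maze.sense(dir=south) -> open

# stack.push(x=south) -> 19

# maze.move(dir=south) -> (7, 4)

# maze.sense(dir=west) -> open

# stack.push(x=west) -> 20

# maze.move(dir=west) -> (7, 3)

# maze.sense(dir=west) -> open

# stack.push(x=west) -> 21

# maze.move(dir=west) -> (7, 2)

# maze.sense(dir=west) -> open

# stack.push(x=west) -> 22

# maze.move(dir=west) -> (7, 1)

# maze.sense(dir=west) -> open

# stack.push(x=west) -> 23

# maze.move(dir=west) -> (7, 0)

# maze.sense(dir=south) -> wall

# stack.pop() -> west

# maze.move(dir=east) -> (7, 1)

# maze.sense(dir=south) -> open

# stack.push(x=south) -> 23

# maze.move(dir=south) -> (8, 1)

# maze.sense(dir=east) -> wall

# stack.pop() -> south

# maze.move(dir=north) -> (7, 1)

# stack.pop() -> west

# maze.move(dir=east) -> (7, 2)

# stack.pop() -> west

# maze.move(dir=east) -> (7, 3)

# maze.sense(dir=south) -> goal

# maze.move(dir=south) -> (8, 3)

Answer: (8, 3)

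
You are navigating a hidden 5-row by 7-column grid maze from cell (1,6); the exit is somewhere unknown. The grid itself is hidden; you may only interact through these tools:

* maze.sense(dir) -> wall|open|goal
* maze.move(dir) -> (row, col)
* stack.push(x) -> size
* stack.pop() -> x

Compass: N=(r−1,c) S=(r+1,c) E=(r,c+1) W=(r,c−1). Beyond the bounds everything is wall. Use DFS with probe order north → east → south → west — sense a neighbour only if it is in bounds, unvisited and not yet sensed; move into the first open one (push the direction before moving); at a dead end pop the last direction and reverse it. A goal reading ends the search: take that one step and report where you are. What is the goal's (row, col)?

==> maze.sense(dir='north')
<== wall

==> maze.sense(dir='south')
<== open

==> stack.push(x='south')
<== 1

==> maze.move(dir='south')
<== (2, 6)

==> maze.sense(dir='south')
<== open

==> stack.push(x='south')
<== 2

==> maze.move(dir='south')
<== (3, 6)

==> maze.sense(dir='south')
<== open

==> stack.push(x='south')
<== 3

==> maze.move(dir='south')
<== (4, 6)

==> maze.sense(dir='west')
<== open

==> stack.push(x='west')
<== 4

==> maze.move(dir='west')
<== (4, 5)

==> maze.sense(dir='north')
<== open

==> stack.push(x='north')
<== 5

==> maze.move(dir='north')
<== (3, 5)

==> maze.sense(dir='north')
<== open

==> stack.push(x='north')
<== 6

==> maze.move(dir='north')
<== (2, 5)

==> maze.sense(dir='north')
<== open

==> stack.push(x='north')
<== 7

==> maze.move(dir='north')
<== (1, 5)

==> maze.sense(dir='north')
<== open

==> stack.push(x='north')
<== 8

==> maze.move(dir='north')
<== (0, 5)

==> maze.sense(dir='west')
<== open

==> stack.push(x='west')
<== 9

==> maze.move(dir='west')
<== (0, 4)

==> maze.sense(dir='south')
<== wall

==> maze.sense(dir='west')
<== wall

==> stack.pop()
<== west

==> maze.move(dir='east')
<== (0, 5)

==> stack.pop()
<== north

==> maze.move(dir='south')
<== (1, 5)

==> stack.pop()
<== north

==> maze.move(dir='south')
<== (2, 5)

==> maze.sense(dir='west')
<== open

==> stack.push(x='west')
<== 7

==> maze.move(dir='west')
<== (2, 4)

==> maze.sense(dir='south')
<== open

==> stack.push(x='south')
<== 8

==> maze.move(dir='south')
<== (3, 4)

==> maze.sense(dir='south')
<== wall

==> maze.sense(dir='west')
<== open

==> stack.push(x='west')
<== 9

==> maze.move(dir='west')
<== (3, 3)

==> maze.sense(dir='north')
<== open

==> stack.push(x='north')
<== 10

==> maze.move(dir='north')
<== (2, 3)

==> maze.sense(dir='north')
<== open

==> stack.push(x='north')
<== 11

==> maze.move(dir='north')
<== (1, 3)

==> maze.sense(dir='west')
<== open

==> stack.push(x='west')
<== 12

==> maze.move(dir='west')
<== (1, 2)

==> maze.sense(dir='north')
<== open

==> stack.push(x='north')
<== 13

==> maze.move(dir='north')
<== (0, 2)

==> maze.sense(dir='west')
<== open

==> stack.push(x='west')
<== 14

==> maze.move(dir='west')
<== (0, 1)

==> maze.sense(dir='south')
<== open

==> stack.push(x='south')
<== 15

==> maze.move(dir='south')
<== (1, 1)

==> maze.sense(dir='south')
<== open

==> stack.push(x='south')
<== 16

==> maze.move(dir='south')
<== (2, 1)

==> maze.sense(dir='east')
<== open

==> stack.push(x='east')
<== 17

==> maze.move(dir='east')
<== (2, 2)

==> maze.sense(dir='south')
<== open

==> stack.push(x='south')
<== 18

==> maze.move(dir='south')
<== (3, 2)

==> maze.sense(dir='south')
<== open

==> stack.push(x='south')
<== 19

==> maze.move(dir='south')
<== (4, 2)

==> maze.sense(dir='east')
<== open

==> stack.push(x='east')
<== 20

==> maze.move(dir='east')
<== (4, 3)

==> stack.pop()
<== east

==> maze.move(dir='west')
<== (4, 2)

==> maze.sense(dir='west')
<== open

==> stack.push(x='west')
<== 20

==> maze.move(dir='west')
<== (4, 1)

==> maze.sense(dir='north')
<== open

==> stack.push(x='north')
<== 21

==> maze.move(dir='north')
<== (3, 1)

==> maze.sense(dir='west')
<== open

==> stack.push(x='west')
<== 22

==> maze.move(dir='west')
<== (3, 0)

==> maze.sense(dir='north')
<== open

==> stack.push(x='north')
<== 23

==> maze.move(dir='north')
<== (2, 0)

==> maze.sense(dir='north')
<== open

==> stack.push(x='north')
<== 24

==> maze.move(dir='north')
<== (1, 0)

==> maze.sense(dir='north')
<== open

==> stack.push(x='north')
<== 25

==> maze.move(dir='north')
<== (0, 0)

==> stack.pop()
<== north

==> maze.move(dir='south')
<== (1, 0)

==> stack.pop()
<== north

==> maze.move(dir='south')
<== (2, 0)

==> stack.pop()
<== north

==> maze.move(dir='south')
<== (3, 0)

==> maze.sense(dir='south')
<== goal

==> maze.move(dir='south')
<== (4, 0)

Answer: (4, 0)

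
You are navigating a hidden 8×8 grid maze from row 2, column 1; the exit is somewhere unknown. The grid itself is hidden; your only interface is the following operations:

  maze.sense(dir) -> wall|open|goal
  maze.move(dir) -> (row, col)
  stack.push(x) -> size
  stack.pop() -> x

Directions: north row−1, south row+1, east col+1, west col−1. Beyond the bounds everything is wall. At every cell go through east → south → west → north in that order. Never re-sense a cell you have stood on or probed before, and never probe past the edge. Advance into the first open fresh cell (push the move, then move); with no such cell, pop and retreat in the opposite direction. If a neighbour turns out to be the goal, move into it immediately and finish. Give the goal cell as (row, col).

% maze.sense dir=east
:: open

% stack.push x=east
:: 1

% maze.move dir=east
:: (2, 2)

% maze.sense dir=east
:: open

% stack.push x=east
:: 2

% maze.move dir=east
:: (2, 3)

% maze.sense dir=east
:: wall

% maze.sense dir=south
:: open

% stack.push x=south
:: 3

% maze.move dir=south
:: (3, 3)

% maze.sense dir=east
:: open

% stack.push x=east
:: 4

% maze.move dir=east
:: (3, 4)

% maze.sense dir=east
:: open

% stack.push x=east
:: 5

% maze.move dir=east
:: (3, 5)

% maze.sense dir=east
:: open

% stack.push x=east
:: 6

% maze.move dir=east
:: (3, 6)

% maze.sense dir=east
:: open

% stack.push x=east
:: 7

% maze.move dir=east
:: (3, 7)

% maze.sense dir=south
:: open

% stack.push x=south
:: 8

% maze.move dir=south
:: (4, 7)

% maze.sense dir=south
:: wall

% maze.sense dir=west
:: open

% stack.push x=west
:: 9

% maze.move dir=west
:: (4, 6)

% maze.sense dir=south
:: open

% stack.push x=south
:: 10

% maze.move dir=south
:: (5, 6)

% maze.sense dir=south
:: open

% stack.push x=south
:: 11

% maze.move dir=south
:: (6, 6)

% maze.sense dir=east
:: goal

% maze.move dir=east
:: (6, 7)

Answer: (6, 7)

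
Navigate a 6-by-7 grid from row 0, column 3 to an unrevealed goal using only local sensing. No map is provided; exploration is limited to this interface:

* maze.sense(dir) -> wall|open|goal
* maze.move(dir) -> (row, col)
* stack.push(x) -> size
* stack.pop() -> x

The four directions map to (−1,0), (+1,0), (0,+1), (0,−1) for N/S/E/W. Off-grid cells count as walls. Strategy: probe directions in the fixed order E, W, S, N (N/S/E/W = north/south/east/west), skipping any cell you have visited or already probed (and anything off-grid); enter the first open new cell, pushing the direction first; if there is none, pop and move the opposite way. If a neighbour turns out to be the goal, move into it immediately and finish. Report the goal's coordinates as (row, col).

Action: maze.sense[dir: east]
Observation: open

Action: stack.push[x: east]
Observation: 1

Action: maze.move[dir: east]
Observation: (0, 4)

Action: maze.sense[dir: east]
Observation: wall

Action: maze.sense[dir: south]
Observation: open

Action: stack.push[x: south]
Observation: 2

Action: maze.move[dir: south]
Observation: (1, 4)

Action: maze.sense[dir: east]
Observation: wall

Action: maze.sense[dir: west]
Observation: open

Action: stack.push[x: west]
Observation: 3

Action: maze.move[dir: west]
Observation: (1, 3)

Action: maze.sense[dir: west]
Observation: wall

Action: maze.sense[dir: south]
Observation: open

Action: stack.push[x: south]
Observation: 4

Action: maze.move[dir: south]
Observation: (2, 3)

Action: maze.sense[dir: east]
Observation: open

Action: stack.push[x: east]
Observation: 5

Action: maze.move[dir: east]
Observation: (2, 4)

Action: maze.sense[dir: east]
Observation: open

Action: stack.push[x: east]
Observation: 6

Action: maze.move[dir: east]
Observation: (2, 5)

Action: maze.sense[dir: east]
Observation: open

Action: stack.push[x: east]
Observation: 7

Action: maze.move[dir: east]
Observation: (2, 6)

Action: maze.sense[dir: south]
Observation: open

Action: stack.push[x: south]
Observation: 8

Action: maze.move[dir: south]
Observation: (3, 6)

Action: maze.sense[dir: west]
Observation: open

Action: stack.push[x: west]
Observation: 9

Action: maze.move[dir: west]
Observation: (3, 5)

Action: maze.sense[dir: west]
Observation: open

Action: stack.push[x: west]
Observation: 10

Action: maze.move[dir: west]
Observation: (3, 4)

Action: maze.sense[dir: west]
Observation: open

Action: stack.push[x: west]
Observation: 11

Action: maze.move[dir: west]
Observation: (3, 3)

Action: maze.sense[dir: west]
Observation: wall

Action: maze.sense[dir: south]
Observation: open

Action: stack.push[x: south]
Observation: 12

Action: maze.move[dir: south]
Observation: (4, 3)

Action: maze.sense[dir: east]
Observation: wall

Action: maze.sense[dir: west]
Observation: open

Action: stack.push[x: west]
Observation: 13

Action: maze.move[dir: west]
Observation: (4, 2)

Action: maze.sense[dir: west]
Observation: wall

Action: maze.sense[dir: south]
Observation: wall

Action: stack.pop[]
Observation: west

Action: maze.move[dir: east]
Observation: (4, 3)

Action: maze.sense[dir: south]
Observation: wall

Action: stack.pop[]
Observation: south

Action: maze.move[dir: north]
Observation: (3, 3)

Action: stack.pop[]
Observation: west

Action: maze.move[dir: east]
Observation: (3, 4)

Action: stack.pop[]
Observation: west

Action: maze.move[dir: east]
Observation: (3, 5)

Action: maze.sense[dir: south]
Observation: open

Action: stack.push[x: south]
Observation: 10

Action: maze.move[dir: south]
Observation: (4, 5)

Action: maze.sense[dir: east]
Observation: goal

Action: maze.move[dir: east]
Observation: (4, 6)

Answer: (4, 6)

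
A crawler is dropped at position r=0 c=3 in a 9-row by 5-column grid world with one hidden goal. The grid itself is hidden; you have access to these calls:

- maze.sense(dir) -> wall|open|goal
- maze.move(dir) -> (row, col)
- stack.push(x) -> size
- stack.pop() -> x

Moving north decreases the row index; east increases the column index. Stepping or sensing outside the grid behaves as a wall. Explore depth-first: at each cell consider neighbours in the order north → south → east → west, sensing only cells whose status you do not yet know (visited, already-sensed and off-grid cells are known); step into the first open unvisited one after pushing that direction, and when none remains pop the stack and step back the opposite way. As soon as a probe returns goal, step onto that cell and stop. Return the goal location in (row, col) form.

>>> maze.sense dir=south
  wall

>>> maze.sense dir=east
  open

>>> stack.push x=east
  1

>>> maze.move dir=east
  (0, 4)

>>> maze.sense dir=south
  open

>>> stack.push x=south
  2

>>> maze.move dir=south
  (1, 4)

>>> maze.sense dir=south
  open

>>> stack.push x=south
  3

>>> maze.move dir=south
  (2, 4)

>>> maze.sense dir=south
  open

>>> stack.push x=south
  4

>>> maze.move dir=south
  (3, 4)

>>> maze.sense dir=south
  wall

>>> maze.sense dir=west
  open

>>> stack.push x=west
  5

>>> maze.move dir=west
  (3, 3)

>>> maze.sense dir=north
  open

>>> stack.push x=north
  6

>>> maze.move dir=north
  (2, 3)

>>> maze.sense dir=west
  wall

>>> stack.pop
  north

>>> maze.move dir=south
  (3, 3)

>>> maze.sense dir=south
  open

>>> stack.push x=south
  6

>>> maze.move dir=south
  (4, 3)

>>> maze.sense dir=south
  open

>>> stack.push x=south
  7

>>> maze.move dir=south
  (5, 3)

>>> maze.sense dir=south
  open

>>> stack.push x=south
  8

>>> maze.move dir=south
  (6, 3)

>>> maze.sense dir=south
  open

>>> stack.push x=south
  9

>>> maze.move dir=south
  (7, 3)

>>> maze.sense dir=south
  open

>>> stack.push x=south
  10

>>> maze.move dir=south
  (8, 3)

>>> maze.sense dir=east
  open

>>> stack.push x=east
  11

>>> maze.move dir=east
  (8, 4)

>>> maze.sense dir=north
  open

>>> stack.push x=north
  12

>>> maze.move dir=north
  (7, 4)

>>> maze.sense dir=north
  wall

>>> stack.pop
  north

>>> maze.move dir=south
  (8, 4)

>>> stack.pop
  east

>>> maze.move dir=west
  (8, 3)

>>> maze.sense dir=west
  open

>>> stack.push x=west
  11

>>> maze.move dir=west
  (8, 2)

>>> maze.sense dir=north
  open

>>> stack.push x=north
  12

>>> maze.move dir=north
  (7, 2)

>>> maze.sense dir=north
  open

>>> stack.push x=north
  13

>>> maze.move dir=north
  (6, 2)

>>> maze.sense dir=north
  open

>>> stack.push x=north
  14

>>> maze.move dir=north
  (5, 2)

>>> maze.sense dir=north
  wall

>>> maze.sense dir=west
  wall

>>> stack.pop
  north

>>> maze.move dir=south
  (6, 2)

>>> maze.sense dir=west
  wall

>>> stack.pop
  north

>>> maze.move dir=south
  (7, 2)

>>> maze.sense dir=west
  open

>>> stack.push x=west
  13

>>> maze.move dir=west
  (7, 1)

>>> maze.sense dir=south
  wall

>>> maze.sense dir=west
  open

>>> stack.push x=west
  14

>>> maze.move dir=west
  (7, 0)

>>> maze.sense dir=north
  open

>>> stack.push x=north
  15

>>> maze.move dir=north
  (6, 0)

>>> maze.sense dir=north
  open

>>> stack.push x=north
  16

>>> maze.move dir=north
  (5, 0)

>>> maze.sense dir=north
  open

>>> stack.push x=north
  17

>>> maze.move dir=north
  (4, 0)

>>> maze.sense dir=north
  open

>>> stack.push x=north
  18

>>> maze.move dir=north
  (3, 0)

>>> maze.sense dir=north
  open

>>> stack.push x=north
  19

>>> maze.move dir=north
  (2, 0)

>>> maze.sense dir=north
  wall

>>> maze.sense dir=east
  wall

>>> stack.pop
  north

>>> maze.move dir=south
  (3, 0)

>>> maze.sense dir=east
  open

>>> stack.push x=east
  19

>>> maze.move dir=east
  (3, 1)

>>> maze.sense dir=south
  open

>>> stack.push x=south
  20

>>> maze.move dir=south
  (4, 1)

>>> stack.pop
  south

>>> maze.move dir=north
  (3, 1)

>>> maze.sense dir=east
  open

>>> stack.push x=east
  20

>>> maze.move dir=east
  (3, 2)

>>> stack.pop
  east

>>> maze.move dir=west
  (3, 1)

>>> stack.pop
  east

>>> maze.move dir=west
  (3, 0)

>>> stack.pop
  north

>>> maze.move dir=south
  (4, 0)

>>> stack.pop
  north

>>> maze.move dir=south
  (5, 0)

>>> stack.pop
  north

>>> maze.move dir=south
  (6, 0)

>>> stack.pop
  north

>>> maze.move dir=south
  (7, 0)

>>> maze.sense dir=south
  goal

>>> maze.move dir=south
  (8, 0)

Answer: (8, 0)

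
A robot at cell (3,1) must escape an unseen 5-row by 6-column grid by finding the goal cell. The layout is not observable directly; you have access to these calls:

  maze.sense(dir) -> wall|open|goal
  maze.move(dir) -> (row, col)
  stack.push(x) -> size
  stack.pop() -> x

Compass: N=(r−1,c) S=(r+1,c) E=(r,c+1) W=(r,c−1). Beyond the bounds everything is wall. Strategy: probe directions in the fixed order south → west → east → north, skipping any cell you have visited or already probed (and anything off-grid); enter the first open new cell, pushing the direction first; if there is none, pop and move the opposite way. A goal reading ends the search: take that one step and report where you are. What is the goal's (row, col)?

>> sense(dir='south')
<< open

>> push(x='south')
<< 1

>> move(dir='south')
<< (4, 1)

>> sense(dir='west')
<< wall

>> sense(dir='east')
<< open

>> push(x='east')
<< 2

>> move(dir='east')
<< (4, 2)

>> sense(dir='east')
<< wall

>> sense(dir='north')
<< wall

>> pop()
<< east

>> move(dir='west')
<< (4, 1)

>> pop()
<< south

>> move(dir='north')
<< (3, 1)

>> sense(dir='west')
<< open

>> push(x='west')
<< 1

>> move(dir='west')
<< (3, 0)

>> sense(dir='north')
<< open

>> push(x='north')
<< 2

>> move(dir='north')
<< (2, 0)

>> sense(dir='east')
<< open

>> push(x='east')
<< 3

>> move(dir='east')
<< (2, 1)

>> sense(dir='east')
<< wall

>> sense(dir='north')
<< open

>> push(x='north')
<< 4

>> move(dir='north')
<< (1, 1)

>> sense(dir='west')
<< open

>> push(x='west')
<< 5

>> move(dir='west')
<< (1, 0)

>> sense(dir='north')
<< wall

>> pop()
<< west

>> move(dir='east')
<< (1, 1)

>> sense(dir='east')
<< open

>> push(x='east')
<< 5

>> move(dir='east')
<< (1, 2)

>> sense(dir='east')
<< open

>> push(x='east')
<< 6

>> move(dir='east')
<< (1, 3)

>> sense(dir='south')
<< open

>> push(x='south')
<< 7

>> move(dir='south')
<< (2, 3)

>> sense(dir='south')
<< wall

>> sense(dir='east')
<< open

>> push(x='east')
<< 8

>> move(dir='east')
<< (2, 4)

>> sense(dir='south')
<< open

>> push(x='south')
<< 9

>> move(dir='south')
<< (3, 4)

>> sense(dir='south')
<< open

>> push(x='south')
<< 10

>> move(dir='south')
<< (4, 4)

>> sense(dir='east')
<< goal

>> move(dir='east')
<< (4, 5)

Answer: (4, 5)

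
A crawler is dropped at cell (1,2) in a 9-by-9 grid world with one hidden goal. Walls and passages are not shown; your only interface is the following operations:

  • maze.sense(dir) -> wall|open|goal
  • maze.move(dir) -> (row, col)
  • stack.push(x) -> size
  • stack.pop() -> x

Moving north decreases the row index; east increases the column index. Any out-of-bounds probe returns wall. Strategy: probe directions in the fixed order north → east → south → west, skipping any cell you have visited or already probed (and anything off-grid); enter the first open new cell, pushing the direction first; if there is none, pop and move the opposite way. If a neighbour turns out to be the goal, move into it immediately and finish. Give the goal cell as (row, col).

>> maze.sense(dir=north)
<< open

>> stack.push(x=north)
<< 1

>> maze.move(dir=north)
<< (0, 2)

>> maze.sense(dir=east)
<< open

>> stack.push(x=east)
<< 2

>> maze.move(dir=east)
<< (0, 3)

>> maze.sense(dir=east)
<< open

>> stack.push(x=east)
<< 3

>> maze.move(dir=east)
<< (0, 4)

>> maze.sense(dir=east)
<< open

>> stack.push(x=east)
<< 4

>> maze.move(dir=east)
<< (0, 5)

>> maze.sense(dir=east)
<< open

>> stack.push(x=east)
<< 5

>> maze.move(dir=east)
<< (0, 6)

>> maze.sense(dir=east)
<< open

>> stack.push(x=east)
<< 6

>> maze.move(dir=east)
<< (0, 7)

>> maze.sense(dir=east)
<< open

>> stack.push(x=east)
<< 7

>> maze.move(dir=east)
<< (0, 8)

>> maze.sense(dir=south)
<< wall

>> stack.pop()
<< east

>> maze.move(dir=west)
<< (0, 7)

>> maze.sense(dir=south)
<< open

>> stack.push(x=south)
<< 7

>> maze.move(dir=south)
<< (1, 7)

>> maze.sense(dir=south)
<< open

>> stack.push(x=south)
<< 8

>> maze.move(dir=south)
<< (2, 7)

>> maze.sense(dir=east)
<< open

>> stack.push(x=east)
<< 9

>> maze.move(dir=east)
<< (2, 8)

>> maze.sense(dir=south)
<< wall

>> stack.pop()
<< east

>> maze.move(dir=west)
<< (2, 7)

>> maze.sense(dir=south)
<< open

>> stack.push(x=south)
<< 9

>> maze.move(dir=south)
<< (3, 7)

>> maze.sense(dir=south)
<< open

>> stack.push(x=south)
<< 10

>> maze.move(dir=south)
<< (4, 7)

>> maze.sense(dir=east)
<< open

>> stack.push(x=east)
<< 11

>> maze.move(dir=east)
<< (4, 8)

>> maze.sense(dir=south)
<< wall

>> stack.pop()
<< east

>> maze.move(dir=west)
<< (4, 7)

>> maze.sense(dir=south)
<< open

>> stack.push(x=south)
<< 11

>> maze.move(dir=south)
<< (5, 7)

>> maze.sense(dir=south)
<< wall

>> maze.sense(dir=west)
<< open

>> stack.push(x=west)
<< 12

>> maze.move(dir=west)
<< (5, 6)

>> maze.sense(dir=north)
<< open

>> stack.push(x=north)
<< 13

>> maze.move(dir=north)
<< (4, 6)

>> maze.sense(dir=north)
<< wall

>> maze.sense(dir=west)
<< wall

>> stack.pop()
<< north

>> maze.move(dir=south)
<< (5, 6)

>> maze.sense(dir=south)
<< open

>> stack.push(x=south)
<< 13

>> maze.move(dir=south)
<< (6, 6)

>> maze.sense(dir=south)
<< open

>> stack.push(x=south)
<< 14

>> maze.move(dir=south)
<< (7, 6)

>> maze.sense(dir=east)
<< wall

>> maze.sense(dir=south)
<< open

>> stack.push(x=south)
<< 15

>> maze.move(dir=south)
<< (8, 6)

>> maze.sense(dir=east)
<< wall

>> maze.sense(dir=west)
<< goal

>> maze.move(dir=west)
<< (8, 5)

Answer: (8, 5)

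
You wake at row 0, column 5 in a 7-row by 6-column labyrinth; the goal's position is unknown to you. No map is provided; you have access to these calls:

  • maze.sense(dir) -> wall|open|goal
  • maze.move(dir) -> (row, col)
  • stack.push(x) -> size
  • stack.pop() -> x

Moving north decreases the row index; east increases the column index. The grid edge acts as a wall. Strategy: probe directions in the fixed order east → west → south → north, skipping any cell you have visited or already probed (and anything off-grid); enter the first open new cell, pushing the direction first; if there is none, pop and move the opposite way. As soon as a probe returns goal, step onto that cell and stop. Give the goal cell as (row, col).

Calling sense using dir=west, which returns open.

Invoking push using x=west, which returns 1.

Next I call move using dir=west, : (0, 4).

I invoke sense using dir=west, and get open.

Next I call push using x=west, and observe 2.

Next I call move using dir=west, : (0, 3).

I use sense using dir=west, giving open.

Next I call push using x=west, giving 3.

I call move using dir=west, and see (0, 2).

I try sense using dir=west, which returns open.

I run push using x=west, and get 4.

Now I run move using dir=west, yielding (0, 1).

Calling sense using dir=west, and get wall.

Now I run sense using dir=south, : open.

I invoke push using x=south, — result: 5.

Now I run move using dir=south, and get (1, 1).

I invoke sense using dir=east, and see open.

Then push using x=east, → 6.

I invoke move using dir=east, → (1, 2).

Then sense using dir=east, and see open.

Calling push using x=east, giving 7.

I call move using dir=east, → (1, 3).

Then sense using dir=east, and observe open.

Now I run push using x=east, : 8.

Using move using dir=east, and see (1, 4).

Invoking sense using dir=east, which returns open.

Calling push using x=east, — result: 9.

Invoking move using dir=east, yielding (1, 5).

Using sense using dir=south, → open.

I invoke push using x=south, and see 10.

Using move using dir=south, which returns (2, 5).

Now I run sense using dir=west, — result: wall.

I call sense using dir=south, giving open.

I use push using x=south, : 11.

Invoking move using dir=south, and get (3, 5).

Using sense using dir=west, and observe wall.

I use sense using dir=south, — result: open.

I invoke push using x=south, and get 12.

Now I run move using dir=south, — result: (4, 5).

I call sense using dir=west, — result: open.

I try push using x=west, yielding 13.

Next I call move using dir=west, and observe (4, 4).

Then sense using dir=west, : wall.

I use sense using dir=south, and get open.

I use push using x=south, and see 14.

I use move using dir=south, → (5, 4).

I invoke sense using dir=east, : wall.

Now I run sense using dir=west, which returns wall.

Next I call sense using dir=south, yielding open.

I use push using x=south, giving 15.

Then move using dir=south, and get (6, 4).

I run sense using dir=east, and observe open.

Invoking push using x=east, and observe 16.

Calling move using dir=east, yielding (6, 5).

Then pop, which returns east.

Invoking move using dir=west, → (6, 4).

I call sense using dir=west, : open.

I use push using x=west, : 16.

Using move using dir=west, — result: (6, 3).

I try sense using dir=west, and observe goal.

I run move using dir=west, and observe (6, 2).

Answer: (6, 2)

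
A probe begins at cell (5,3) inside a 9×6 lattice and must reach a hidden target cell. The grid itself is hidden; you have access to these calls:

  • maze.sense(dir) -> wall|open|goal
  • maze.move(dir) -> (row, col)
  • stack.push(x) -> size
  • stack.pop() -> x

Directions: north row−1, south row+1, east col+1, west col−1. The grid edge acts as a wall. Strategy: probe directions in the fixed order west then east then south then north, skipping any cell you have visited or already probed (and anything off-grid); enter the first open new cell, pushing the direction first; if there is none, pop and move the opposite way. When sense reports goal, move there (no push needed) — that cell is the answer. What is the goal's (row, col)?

>>> maze.sense dir→west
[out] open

>>> stack.push x→west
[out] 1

>>> maze.move dir→west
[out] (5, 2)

>>> maze.sense dir→west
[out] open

>>> stack.push x→west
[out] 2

>>> maze.move dir→west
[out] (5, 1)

>>> maze.sense dir→west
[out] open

>>> stack.push x→west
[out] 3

>>> maze.move dir→west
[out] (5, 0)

>>> maze.sense dir→south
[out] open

>>> stack.push x→south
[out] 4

>>> maze.move dir→south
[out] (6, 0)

>>> maze.sense dir→east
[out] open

>>> stack.push x→east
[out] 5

>>> maze.move dir→east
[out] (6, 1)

>>> maze.sense dir→east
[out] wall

>>> maze.sense dir→south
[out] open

>>> stack.push x→south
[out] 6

>>> maze.move dir→south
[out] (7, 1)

>>> maze.sense dir→west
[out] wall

>>> maze.sense dir→east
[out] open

>>> stack.push x→east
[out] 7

>>> maze.move dir→east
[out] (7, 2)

>>> maze.sense dir→east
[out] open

>>> stack.push x→east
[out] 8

>>> maze.move dir→east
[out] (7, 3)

>>> maze.sense dir→east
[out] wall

>>> maze.sense dir→south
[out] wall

>>> maze.sense dir→north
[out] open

>>> stack.push x→north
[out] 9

>>> maze.move dir→north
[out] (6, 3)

>>> maze.sense dir→east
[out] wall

>>> stack.pop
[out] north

>>> maze.move dir→south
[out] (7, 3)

>>> stack.pop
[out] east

>>> maze.move dir→west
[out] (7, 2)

>>> maze.sense dir→south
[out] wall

>>> stack.pop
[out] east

>>> maze.move dir→west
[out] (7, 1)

>>> maze.sense dir→south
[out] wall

>>> stack.pop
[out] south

>>> maze.move dir→north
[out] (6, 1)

>>> stack.pop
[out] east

>>> maze.move dir→west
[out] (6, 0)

>>> stack.pop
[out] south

>>> maze.move dir→north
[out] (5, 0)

>>> maze.sense dir→north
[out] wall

>>> stack.pop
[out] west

>>> maze.move dir→east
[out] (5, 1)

>>> maze.sense dir→north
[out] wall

>>> stack.pop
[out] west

>>> maze.move dir→east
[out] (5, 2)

>>> maze.sense dir→north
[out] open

>>> stack.push x→north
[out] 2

>>> maze.move dir→north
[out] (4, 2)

>>> maze.sense dir→east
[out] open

>>> stack.push x→east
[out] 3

>>> maze.move dir→east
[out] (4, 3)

>>> maze.sense dir→east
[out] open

>>> stack.push x→east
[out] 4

>>> maze.move dir→east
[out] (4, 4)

>>> maze.sense dir→east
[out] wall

>>> maze.sense dir→south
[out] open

>>> stack.push x→south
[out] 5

>>> maze.move dir→south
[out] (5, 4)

>>> maze.sense dir→east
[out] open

>>> stack.push x→east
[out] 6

>>> maze.move dir→east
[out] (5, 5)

>>> maze.sense dir→south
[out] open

>>> stack.push x→south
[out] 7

>>> maze.move dir→south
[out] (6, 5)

>>> maze.sense dir→south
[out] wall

>>> stack.pop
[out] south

>>> maze.move dir→north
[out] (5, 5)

>>> stack.pop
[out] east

>>> maze.move dir→west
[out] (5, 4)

>>> stack.pop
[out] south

>>> maze.move dir→north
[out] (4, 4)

>>> maze.sense dir→north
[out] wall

>>> stack.pop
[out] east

>>> maze.move dir→west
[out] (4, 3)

>>> maze.sense dir→north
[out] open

>>> stack.push x→north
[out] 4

>>> maze.move dir→north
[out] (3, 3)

>>> maze.sense dir→west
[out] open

>>> stack.push x→west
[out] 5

>>> maze.move dir→west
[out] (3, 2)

>>> maze.sense dir→west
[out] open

>>> stack.push x→west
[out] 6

>>> maze.move dir→west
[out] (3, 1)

>>> maze.sense dir→west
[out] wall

>>> maze.sense dir→north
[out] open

>>> stack.push x→north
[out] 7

>>> maze.move dir→north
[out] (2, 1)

>>> maze.sense dir→west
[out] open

>>> stack.push x→west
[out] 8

>>> maze.move dir→west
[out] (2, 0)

>>> maze.sense dir→north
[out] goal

>>> maze.move dir→north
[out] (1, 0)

Answer: (1, 0)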